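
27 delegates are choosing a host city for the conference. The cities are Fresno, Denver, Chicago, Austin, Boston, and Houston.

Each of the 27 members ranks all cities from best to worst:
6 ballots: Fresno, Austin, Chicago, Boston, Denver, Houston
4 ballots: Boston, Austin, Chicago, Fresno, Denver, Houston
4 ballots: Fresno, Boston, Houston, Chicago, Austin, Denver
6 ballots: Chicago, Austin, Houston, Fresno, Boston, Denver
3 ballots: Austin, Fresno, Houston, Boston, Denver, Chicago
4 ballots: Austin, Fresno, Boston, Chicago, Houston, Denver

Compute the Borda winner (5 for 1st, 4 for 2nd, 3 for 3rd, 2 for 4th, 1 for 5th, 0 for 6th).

Austin

Fresno: 6×5 + 4×2 + 4×5 + 6×2 + 3×4 + 4×4 = 98
Denver: 6×1 + 4×1 + 4×0 + 6×0 + 3×1 + 4×0 = 13
Chicago: 6×3 + 4×3 + 4×2 + 6×5 + 3×0 + 4×2 = 76
Austin: 6×4 + 4×4 + 4×1 + 6×4 + 3×5 + 4×5 = 103
Boston: 6×2 + 4×5 + 4×4 + 6×1 + 3×2 + 4×3 = 72
Houston: 6×0 + 4×0 + 4×3 + 6×3 + 3×3 + 4×1 = 43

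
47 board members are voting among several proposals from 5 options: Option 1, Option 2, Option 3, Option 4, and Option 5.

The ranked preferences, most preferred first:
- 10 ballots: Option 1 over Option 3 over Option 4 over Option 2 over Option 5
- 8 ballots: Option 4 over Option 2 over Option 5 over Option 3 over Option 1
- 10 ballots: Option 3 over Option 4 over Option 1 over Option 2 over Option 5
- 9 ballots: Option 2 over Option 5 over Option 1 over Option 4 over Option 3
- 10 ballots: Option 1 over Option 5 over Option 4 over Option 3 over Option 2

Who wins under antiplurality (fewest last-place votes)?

Option 4

Last-place votes: Option 1 8, Option 2 10, Option 3 9, Option 4 0, Option 5 20.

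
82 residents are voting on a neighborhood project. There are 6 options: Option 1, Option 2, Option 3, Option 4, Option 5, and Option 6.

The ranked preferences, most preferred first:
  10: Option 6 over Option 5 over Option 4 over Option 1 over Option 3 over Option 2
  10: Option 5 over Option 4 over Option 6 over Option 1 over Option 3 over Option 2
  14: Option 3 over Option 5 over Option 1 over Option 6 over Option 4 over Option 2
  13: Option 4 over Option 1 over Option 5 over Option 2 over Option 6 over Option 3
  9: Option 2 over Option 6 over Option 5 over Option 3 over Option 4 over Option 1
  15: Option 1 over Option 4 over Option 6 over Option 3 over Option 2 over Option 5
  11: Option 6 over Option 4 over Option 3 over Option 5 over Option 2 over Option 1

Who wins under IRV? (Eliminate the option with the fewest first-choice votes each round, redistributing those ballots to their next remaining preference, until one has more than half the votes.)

Round 1: Option 1 15, Option 2 9, Option 3 14, Option 4 13, Option 5 10, Option 6 21. Option 2 eliminated.
Round 2: Option 1 15, Option 3 14, Option 4 13, Option 5 10, Option 6 30. Option 5 eliminated.
Round 3: Option 1 15, Option 3 14, Option 4 23, Option 6 30. Option 3 eliminated.
Round 4: Option 1 29, Option 4 23, Option 6 30. Option 4 eliminated.
Round 5: Option 1 42, Option 6 40. Option 1 has a majority (≥42).

Option 1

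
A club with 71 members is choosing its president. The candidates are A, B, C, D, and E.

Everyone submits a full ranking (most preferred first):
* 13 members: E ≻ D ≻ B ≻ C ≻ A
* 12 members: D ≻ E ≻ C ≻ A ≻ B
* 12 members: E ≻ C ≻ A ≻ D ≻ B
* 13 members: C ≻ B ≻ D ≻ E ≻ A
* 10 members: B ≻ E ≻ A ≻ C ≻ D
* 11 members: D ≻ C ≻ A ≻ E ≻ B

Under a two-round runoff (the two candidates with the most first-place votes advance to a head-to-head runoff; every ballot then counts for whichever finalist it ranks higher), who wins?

Round 1 first-place votes: A 0, B 10, C 13, D 23, E 25. E and D advance.
Runoff: E is ranked above D on 35 ballots, D above E on 36.

D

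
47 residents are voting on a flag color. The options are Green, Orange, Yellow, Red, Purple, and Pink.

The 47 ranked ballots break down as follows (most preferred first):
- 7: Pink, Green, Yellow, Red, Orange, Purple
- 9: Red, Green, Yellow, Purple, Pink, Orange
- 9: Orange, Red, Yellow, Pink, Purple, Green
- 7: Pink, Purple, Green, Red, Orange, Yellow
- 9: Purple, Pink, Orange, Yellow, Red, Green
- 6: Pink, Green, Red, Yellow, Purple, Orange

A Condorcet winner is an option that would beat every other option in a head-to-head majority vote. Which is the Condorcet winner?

Pink

Pink vs Green: 38–9
Pink vs Orange: 38–9
Pink vs Yellow: 29–18
Pink vs Red: 29–18
Pink vs Purple: 29–18
Pink beats every other option.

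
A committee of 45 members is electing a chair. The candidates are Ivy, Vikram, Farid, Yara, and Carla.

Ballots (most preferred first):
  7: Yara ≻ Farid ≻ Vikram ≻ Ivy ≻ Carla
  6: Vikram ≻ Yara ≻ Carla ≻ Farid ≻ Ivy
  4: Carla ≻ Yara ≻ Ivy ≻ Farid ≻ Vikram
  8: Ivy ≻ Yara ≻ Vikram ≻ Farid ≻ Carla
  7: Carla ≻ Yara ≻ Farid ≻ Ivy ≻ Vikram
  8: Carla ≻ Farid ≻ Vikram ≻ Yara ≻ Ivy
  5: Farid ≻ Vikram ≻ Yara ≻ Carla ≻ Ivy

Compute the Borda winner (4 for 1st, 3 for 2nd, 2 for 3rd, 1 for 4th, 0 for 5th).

Ivy: 7×1 + 6×0 + 4×2 + 8×4 + 7×1 + 8×0 + 5×0 = 54
Vikram: 7×2 + 6×4 + 4×0 + 8×2 + 7×0 + 8×2 + 5×3 = 85
Farid: 7×3 + 6×1 + 4×1 + 8×1 + 7×2 + 8×3 + 5×4 = 97
Yara: 7×4 + 6×3 + 4×3 + 8×3 + 7×3 + 8×1 + 5×2 = 121
Carla: 7×0 + 6×2 + 4×4 + 8×0 + 7×4 + 8×4 + 5×1 = 93

Yara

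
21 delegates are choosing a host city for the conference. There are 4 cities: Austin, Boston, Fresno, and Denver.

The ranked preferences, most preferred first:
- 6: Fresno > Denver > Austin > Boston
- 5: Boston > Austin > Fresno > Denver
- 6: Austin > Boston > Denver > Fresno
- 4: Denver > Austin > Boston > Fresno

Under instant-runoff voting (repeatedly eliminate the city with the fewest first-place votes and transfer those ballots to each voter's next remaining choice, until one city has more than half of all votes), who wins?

Round 1: Austin 6, Boston 5, Fresno 6, Denver 4. Denver eliminated.
Round 2: Austin 10, Boston 5, Fresno 6. Boston eliminated.
Round 3: Austin 15, Fresno 6. Austin has a majority (≥11).

Austin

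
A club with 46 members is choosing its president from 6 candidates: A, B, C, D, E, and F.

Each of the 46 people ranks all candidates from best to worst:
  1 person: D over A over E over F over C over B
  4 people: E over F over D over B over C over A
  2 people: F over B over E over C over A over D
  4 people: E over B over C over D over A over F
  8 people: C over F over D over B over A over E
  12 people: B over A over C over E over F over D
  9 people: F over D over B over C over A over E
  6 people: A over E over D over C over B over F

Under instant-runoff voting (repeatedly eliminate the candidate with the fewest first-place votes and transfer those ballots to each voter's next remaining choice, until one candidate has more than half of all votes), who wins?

E

Round 1: A 6, B 12, C 8, D 1, E 8, F 11. D eliminated.
Round 2: A 7, B 12, C 8, E 8, F 11. A eliminated.
Round 3: B 12, C 8, E 15, F 11. C eliminated.
Round 4: B 12, E 15, F 19. B eliminated.
Round 5: E 27, F 19. E has a majority (≥24).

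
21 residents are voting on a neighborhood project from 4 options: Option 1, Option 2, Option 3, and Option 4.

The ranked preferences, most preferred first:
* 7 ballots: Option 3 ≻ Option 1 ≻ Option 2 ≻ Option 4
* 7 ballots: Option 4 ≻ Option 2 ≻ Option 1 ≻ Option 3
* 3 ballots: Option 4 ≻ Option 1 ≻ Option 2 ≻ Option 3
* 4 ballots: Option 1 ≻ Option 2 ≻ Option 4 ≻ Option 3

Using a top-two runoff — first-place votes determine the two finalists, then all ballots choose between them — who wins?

Round 1 first-place votes: Option 1 4, Option 2 0, Option 3 7, Option 4 10. Option 4 and Option 3 advance.
Runoff: Option 4 is ranked above Option 3 on 14 ballots, Option 3 above Option 4 on 7.

Option 4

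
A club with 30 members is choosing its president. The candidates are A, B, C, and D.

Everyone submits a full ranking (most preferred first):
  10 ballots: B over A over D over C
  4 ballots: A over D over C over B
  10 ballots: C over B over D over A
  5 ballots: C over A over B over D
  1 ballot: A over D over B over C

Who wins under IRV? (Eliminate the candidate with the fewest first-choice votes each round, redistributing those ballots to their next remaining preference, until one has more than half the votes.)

C

Round 1: A 5, B 10, C 15, D 0. D eliminated.
Round 2: A 5, B 10, C 15. A eliminated.
Round 3: B 11, C 19. C has a majority (≥16).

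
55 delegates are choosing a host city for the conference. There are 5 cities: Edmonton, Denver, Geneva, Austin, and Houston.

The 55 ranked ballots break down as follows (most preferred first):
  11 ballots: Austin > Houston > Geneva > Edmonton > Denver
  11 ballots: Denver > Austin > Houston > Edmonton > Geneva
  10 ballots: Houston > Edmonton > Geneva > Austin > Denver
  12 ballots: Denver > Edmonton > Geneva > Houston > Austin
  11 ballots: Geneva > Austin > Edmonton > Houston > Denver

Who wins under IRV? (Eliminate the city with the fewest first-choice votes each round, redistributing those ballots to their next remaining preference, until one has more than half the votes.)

Round 1: Edmonton 0, Denver 23, Geneva 11, Austin 11, Houston 10. Edmonton eliminated.
Round 2: Denver 23, Geneva 11, Austin 11, Houston 10. Houston eliminated.
Round 3: Denver 23, Geneva 21, Austin 11. Austin eliminated.
Round 4: Denver 23, Geneva 32. Geneva has a majority (≥28).

Geneva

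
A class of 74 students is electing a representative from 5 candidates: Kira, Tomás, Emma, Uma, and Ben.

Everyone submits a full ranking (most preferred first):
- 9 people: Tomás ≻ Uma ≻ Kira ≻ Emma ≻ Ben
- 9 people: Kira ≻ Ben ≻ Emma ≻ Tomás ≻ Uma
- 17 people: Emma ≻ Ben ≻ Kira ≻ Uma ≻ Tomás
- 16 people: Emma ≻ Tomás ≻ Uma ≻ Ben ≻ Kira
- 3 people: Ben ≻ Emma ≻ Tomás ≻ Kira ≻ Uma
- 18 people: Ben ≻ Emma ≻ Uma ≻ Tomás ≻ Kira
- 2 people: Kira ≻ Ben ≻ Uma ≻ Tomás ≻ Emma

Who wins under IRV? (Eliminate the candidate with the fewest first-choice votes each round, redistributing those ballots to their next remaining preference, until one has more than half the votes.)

Emma

Round 1: Kira 11, Tomás 9, Emma 33, Uma 0, Ben 21. Uma eliminated.
Round 2: Kira 11, Tomás 9, Emma 33, Ben 21. Tomás eliminated.
Round 3: Kira 20, Emma 33, Ben 21. Kira eliminated.
Round 4: Emma 42, Ben 32. Emma has a majority (≥38).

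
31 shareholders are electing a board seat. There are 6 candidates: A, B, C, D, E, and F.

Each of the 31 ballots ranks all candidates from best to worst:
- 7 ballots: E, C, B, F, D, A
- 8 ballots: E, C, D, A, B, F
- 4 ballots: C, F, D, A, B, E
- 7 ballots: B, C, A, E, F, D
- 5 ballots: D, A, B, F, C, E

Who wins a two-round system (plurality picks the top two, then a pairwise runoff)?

Round 1 first-place votes: A 0, B 7, C 4, D 5, E 15, F 0. E and B advance.
Runoff: E is ranked above B on 15 ballots, B above E on 16.

B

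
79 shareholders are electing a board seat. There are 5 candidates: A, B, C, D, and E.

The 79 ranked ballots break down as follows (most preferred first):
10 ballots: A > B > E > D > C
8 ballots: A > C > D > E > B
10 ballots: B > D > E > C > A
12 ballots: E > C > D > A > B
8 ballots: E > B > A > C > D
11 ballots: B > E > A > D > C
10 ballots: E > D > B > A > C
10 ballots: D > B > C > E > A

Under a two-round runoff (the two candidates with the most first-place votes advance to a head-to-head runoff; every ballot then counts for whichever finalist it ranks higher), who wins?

Round 1 first-place votes: A 18, B 21, C 0, D 10, E 30. E and B advance.
Runoff: E is ranked above B on 38 ballots, B above E on 41.

B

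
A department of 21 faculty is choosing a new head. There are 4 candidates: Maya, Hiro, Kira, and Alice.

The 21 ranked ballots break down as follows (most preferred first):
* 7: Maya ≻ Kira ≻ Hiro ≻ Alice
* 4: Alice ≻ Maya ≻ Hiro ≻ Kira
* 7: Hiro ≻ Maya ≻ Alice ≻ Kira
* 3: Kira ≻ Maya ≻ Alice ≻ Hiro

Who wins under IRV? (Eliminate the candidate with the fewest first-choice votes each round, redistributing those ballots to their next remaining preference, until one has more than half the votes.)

Round 1: Maya 7, Hiro 7, Kira 3, Alice 4. Kira eliminated.
Round 2: Maya 10, Hiro 7, Alice 4. Alice eliminated.
Round 3: Maya 14, Hiro 7. Maya has a majority (≥11).

Maya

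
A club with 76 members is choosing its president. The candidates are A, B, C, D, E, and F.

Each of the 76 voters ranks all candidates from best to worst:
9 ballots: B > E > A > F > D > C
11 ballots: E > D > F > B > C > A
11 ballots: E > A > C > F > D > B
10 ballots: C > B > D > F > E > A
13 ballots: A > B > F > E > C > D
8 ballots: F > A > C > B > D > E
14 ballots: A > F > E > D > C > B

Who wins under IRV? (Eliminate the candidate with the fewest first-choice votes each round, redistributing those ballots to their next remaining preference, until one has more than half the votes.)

Round 1: A 27, B 9, C 10, D 0, E 22, F 8. D eliminated.
Round 2: A 27, B 9, C 10, E 22, F 8. F eliminated.
Round 3: A 35, B 9, C 10, E 22. B eliminated.
Round 4: A 35, C 10, E 31. C eliminated.
Round 5: A 35, E 41. E has a majority (≥39).

E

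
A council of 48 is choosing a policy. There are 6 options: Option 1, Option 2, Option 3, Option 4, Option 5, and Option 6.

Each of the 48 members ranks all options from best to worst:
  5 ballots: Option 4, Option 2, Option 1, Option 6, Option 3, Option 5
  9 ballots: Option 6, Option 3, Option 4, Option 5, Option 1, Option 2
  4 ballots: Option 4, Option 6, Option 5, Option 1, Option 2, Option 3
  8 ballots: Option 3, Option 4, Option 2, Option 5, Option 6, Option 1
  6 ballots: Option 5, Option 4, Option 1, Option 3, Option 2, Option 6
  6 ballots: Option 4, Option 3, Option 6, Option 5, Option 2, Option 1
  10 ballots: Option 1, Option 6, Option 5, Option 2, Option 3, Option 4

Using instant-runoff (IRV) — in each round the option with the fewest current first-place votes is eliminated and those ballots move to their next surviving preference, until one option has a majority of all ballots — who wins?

Option 4

Round 1: Option 1 10, Option 2 0, Option 3 8, Option 4 15, Option 5 6, Option 6 9. Option 2 eliminated.
Round 2: Option 1 10, Option 3 8, Option 4 15, Option 5 6, Option 6 9. Option 5 eliminated.
Round 3: Option 1 10, Option 3 8, Option 4 21, Option 6 9. Option 3 eliminated.
Round 4: Option 1 10, Option 4 29, Option 6 9. Option 4 has a majority (≥25).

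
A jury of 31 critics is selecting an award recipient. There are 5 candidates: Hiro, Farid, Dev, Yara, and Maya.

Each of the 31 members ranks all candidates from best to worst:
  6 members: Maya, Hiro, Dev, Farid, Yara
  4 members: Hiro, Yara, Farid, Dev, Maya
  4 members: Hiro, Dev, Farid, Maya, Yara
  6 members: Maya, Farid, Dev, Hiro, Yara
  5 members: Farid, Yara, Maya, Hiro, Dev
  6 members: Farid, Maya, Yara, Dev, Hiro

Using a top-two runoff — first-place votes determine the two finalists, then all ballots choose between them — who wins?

Round 1 first-place votes: Hiro 8, Farid 11, Dev 0, Yara 0, Maya 12. Maya and Farid advance.
Runoff: Maya is ranked above Farid on 12 ballots, Farid above Maya on 19.

Farid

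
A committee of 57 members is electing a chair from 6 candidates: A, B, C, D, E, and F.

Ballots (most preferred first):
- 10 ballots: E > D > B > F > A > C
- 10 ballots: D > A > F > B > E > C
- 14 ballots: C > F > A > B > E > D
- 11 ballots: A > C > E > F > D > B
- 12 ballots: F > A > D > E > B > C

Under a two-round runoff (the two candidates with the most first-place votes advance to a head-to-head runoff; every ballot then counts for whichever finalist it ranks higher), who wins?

Round 1 first-place votes: A 11, B 0, C 14, D 10, E 10, F 12. C and F advance.
Runoff: C is ranked above F on 25 ballots, F above C on 32.

F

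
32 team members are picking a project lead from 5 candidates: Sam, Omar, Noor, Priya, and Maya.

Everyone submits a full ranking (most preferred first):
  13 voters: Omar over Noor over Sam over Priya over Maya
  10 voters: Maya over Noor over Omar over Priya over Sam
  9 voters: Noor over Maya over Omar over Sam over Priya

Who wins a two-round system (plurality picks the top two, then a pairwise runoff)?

Maya

Round 1 first-place votes: Sam 0, Omar 13, Noor 9, Priya 0, Maya 10. Omar and Maya advance.
Runoff: Omar is ranked above Maya on 13 ballots, Maya above Omar on 19.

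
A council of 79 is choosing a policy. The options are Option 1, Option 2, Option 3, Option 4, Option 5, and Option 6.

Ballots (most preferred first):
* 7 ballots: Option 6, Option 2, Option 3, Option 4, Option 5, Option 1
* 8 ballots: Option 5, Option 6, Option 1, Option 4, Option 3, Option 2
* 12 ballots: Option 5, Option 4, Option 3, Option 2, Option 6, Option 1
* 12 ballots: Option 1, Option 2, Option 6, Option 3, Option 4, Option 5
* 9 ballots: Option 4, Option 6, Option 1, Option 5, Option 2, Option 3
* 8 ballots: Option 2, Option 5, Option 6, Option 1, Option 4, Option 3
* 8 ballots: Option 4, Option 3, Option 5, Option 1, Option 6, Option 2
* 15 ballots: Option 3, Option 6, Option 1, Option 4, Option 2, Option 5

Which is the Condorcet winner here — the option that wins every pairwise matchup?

Option 6

Option 6 vs Option 1: 59–20
Option 6 vs Option 2: 47–32
Option 6 vs Option 3: 44–35
Option 6 vs Option 4: 50–29
Option 6 vs Option 5: 43–36
Option 6 beats every other option.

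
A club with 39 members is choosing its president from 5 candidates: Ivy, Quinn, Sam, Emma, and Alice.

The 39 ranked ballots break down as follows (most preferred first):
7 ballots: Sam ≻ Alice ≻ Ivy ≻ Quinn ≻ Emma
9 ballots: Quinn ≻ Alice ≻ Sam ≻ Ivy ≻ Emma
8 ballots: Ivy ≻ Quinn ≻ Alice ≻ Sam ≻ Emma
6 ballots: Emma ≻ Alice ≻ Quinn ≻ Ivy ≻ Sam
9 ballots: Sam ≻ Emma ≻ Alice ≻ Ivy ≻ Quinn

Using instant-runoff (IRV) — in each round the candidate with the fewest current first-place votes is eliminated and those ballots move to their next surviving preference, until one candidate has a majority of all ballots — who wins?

Round 1: Ivy 8, Quinn 9, Sam 16, Emma 6, Alice 0. Alice eliminated.
Round 2: Ivy 8, Quinn 9, Sam 16, Emma 6. Emma eliminated.
Round 3: Ivy 8, Quinn 15, Sam 16. Ivy eliminated.
Round 4: Quinn 23, Sam 16. Quinn has a majority (≥20).

Quinn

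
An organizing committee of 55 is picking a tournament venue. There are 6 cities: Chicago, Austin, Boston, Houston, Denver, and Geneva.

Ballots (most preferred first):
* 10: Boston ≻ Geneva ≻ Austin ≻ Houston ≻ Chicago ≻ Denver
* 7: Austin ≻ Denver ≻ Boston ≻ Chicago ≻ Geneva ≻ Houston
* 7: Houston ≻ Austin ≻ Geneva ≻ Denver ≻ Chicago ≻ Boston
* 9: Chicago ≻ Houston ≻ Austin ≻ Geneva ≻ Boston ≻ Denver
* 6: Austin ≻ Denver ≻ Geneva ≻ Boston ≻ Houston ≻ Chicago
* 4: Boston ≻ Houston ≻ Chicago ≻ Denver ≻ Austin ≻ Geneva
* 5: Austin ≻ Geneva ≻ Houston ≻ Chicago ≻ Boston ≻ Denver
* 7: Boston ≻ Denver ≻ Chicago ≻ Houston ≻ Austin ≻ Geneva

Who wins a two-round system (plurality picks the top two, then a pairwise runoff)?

Austin

Round 1 first-place votes: Chicago 9, Austin 18, Boston 21, Houston 7, Denver 0, Geneva 0. Boston and Austin advance.
Runoff: Boston is ranked above Austin on 21 ballots, Austin above Boston on 34.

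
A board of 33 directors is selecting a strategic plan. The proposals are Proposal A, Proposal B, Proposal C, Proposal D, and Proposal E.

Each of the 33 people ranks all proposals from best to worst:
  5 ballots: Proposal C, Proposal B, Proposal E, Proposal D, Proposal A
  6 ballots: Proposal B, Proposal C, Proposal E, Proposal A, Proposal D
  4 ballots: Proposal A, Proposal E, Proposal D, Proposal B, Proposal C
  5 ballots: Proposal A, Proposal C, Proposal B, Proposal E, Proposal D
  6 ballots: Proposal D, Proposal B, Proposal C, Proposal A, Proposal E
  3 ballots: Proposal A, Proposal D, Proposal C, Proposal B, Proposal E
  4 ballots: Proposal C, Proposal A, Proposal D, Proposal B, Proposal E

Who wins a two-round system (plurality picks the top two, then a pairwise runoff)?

Proposal C

Round 1 first-place votes: Proposal A 12, Proposal B 6, Proposal C 9, Proposal D 6, Proposal E 0. Proposal A and Proposal C advance.
Runoff: Proposal A is ranked above Proposal C on 12 ballots, Proposal C above Proposal A on 21.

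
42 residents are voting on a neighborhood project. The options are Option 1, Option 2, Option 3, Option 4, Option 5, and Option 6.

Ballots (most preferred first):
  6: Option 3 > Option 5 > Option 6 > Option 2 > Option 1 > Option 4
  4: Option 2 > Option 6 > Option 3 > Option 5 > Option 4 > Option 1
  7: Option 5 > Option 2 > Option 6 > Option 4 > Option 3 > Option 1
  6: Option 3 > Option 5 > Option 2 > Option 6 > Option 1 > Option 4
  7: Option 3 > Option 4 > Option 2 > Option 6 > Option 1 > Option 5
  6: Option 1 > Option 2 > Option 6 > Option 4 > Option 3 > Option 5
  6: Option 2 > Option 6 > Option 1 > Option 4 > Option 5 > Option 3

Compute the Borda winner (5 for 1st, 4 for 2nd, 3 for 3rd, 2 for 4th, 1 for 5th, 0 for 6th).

Option 1: 6×1 + 4×0 + 7×0 + 6×1 + 7×1 + 6×5 + 6×3 = 67
Option 2: 6×2 + 4×5 + 7×4 + 6×3 + 7×3 + 6×4 + 6×5 = 153
Option 3: 6×5 + 4×3 + 7×1 + 6×5 + 7×5 + 6×1 + 6×0 = 120
Option 4: 6×0 + 4×1 + 7×2 + 6×0 + 7×4 + 6×2 + 6×2 = 70
Option 5: 6×4 + 4×2 + 7×5 + 6×4 + 7×0 + 6×0 + 6×1 = 97
Option 6: 6×3 + 4×4 + 7×3 + 6×2 + 7×2 + 6×3 + 6×4 = 123

Option 2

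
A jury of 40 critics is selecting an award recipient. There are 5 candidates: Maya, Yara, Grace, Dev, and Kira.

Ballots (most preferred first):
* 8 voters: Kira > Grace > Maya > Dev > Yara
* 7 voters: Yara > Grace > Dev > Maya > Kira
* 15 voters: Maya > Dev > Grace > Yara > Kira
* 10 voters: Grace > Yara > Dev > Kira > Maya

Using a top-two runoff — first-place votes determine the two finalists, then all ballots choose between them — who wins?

Round 1 first-place votes: Maya 15, Yara 7, Grace 10, Dev 0, Kira 8. Maya and Grace advance.
Runoff: Maya is ranked above Grace on 15 ballots, Grace above Maya on 25.

Grace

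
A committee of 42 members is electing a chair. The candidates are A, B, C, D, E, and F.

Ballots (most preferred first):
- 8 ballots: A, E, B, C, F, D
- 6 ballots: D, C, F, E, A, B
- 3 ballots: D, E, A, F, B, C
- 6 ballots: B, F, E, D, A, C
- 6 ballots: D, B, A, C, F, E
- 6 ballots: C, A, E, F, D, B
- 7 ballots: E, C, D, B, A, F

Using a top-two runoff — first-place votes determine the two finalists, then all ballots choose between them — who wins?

D

Round 1 first-place votes: A 8, B 6, C 6, D 15, E 7, F 0. D and A advance.
Runoff: D is ranked above A on 28 ballots, A above D on 14.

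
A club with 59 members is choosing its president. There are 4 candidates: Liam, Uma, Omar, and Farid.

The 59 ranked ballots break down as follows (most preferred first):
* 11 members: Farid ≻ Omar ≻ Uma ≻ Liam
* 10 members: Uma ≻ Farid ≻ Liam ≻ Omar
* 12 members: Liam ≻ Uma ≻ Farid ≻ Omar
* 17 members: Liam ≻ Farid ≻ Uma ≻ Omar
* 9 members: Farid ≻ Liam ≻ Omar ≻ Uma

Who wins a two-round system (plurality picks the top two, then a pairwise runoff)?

Farid

Round 1 first-place votes: Liam 29, Uma 10, Omar 0, Farid 20. Liam and Farid advance.
Runoff: Liam is ranked above Farid on 29 ballots, Farid above Liam on 30.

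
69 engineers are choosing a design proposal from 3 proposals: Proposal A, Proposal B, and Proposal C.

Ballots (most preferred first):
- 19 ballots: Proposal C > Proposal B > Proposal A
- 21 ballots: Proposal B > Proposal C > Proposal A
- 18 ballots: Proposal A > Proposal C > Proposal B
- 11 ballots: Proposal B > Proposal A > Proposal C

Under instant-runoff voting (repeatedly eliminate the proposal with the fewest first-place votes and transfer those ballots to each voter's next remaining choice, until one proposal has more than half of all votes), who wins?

Round 1: Proposal A 18, Proposal B 32, Proposal C 19. Proposal A eliminated.
Round 2: Proposal B 32, Proposal C 37. Proposal C has a majority (≥35).

Proposal C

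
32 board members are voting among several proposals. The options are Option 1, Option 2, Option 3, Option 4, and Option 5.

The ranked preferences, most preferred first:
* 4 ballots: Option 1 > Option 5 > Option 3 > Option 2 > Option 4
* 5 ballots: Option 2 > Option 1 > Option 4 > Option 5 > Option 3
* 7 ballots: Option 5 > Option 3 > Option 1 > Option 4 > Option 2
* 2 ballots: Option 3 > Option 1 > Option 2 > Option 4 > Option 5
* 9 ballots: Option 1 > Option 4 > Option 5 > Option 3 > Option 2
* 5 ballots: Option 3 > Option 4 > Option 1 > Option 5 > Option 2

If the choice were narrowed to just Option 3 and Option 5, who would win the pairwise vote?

Option 3 is ranked above Option 5 on 7 ballots; Option 5 above Option 3 on 25.

Option 5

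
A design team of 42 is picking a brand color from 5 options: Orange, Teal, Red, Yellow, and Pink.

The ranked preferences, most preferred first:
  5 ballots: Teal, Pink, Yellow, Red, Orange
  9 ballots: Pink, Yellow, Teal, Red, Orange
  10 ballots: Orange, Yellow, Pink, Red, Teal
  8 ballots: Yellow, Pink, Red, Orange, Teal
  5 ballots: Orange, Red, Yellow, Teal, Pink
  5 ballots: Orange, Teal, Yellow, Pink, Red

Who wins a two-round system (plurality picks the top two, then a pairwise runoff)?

Pink

Round 1 first-place votes: Orange 20, Teal 5, Red 0, Yellow 8, Pink 9. Orange and Pink advance.
Runoff: Orange is ranked above Pink on 20 ballots, Pink above Orange on 22.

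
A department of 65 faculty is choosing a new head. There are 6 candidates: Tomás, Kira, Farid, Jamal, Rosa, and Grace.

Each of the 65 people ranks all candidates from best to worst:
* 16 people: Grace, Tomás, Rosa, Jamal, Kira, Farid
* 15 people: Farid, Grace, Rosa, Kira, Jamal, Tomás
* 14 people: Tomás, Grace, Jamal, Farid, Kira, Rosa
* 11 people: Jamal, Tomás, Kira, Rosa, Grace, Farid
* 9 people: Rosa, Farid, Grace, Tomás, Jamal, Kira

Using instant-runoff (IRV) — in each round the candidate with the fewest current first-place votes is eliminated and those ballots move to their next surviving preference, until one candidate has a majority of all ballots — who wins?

Tomás

Round 1: Tomás 14, Kira 0, Farid 15, Jamal 11, Rosa 9, Grace 16. Kira eliminated.
Round 2: Tomás 14, Farid 15, Jamal 11, Rosa 9, Grace 16. Rosa eliminated.
Round 3: Tomás 14, Farid 24, Jamal 11, Grace 16. Jamal eliminated.
Round 4: Tomás 25, Farid 24, Grace 16. Grace eliminated.
Round 5: Tomás 41, Farid 24. Tomás has a majority (≥33).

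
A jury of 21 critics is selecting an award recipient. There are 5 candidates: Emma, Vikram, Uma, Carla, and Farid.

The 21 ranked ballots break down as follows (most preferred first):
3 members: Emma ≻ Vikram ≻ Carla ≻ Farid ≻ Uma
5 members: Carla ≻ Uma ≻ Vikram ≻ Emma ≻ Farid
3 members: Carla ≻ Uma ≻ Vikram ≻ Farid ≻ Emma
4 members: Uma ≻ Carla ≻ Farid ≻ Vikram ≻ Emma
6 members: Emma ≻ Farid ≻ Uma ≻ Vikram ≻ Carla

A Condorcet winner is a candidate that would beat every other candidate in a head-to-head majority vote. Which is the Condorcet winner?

Carla

Carla vs Emma: 12–9
Carla vs Vikram: 12–9
Carla vs Uma: 11–10
Carla vs Farid: 15–6
Carla beats every other candidate.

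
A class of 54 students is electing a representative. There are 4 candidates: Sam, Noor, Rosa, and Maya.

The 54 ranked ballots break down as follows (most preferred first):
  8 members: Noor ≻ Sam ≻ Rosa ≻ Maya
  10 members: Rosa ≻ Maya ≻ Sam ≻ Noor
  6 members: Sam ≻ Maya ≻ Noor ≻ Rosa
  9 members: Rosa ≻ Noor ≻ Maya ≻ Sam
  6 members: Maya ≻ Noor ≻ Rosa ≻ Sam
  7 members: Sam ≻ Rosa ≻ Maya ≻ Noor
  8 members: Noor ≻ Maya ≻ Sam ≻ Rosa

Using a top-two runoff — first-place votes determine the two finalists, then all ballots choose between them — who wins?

Round 1 first-place votes: Sam 13, Noor 16, Rosa 19, Maya 6. Rosa and Noor advance.
Runoff: Rosa is ranked above Noor on 26 ballots, Noor above Rosa on 28.

Noor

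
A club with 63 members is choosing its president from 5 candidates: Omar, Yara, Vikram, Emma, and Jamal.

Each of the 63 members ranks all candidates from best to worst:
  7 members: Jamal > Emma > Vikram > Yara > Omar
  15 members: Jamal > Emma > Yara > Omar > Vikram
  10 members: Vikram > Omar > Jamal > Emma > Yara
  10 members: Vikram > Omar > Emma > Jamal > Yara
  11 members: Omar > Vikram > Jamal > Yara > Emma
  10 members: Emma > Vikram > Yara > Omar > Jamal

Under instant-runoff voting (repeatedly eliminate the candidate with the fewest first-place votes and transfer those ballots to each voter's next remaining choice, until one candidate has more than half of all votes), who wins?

Vikram

Round 1: Omar 11, Yara 0, Vikram 20, Emma 10, Jamal 22. Yara eliminated.
Round 2: Omar 11, Vikram 20, Emma 10, Jamal 22. Emma eliminated.
Round 3: Omar 11, Vikram 30, Jamal 22. Omar eliminated.
Round 4: Vikram 41, Jamal 22. Vikram has a majority (≥32).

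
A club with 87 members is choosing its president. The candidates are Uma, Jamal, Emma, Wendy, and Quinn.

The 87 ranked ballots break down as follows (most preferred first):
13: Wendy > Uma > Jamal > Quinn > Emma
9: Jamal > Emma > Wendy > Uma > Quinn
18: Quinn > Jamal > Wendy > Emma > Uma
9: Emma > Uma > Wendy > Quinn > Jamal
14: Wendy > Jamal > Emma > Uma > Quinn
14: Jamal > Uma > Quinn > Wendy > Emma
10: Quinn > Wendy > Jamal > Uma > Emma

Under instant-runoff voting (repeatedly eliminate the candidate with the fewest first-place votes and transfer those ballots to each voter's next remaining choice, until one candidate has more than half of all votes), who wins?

Round 1: Uma 0, Jamal 23, Emma 9, Wendy 27, Quinn 28. Uma eliminated.
Round 2: Jamal 23, Emma 9, Wendy 27, Quinn 28. Emma eliminated.
Round 3: Jamal 23, Wendy 36, Quinn 28. Jamal eliminated.
Round 4: Wendy 45, Quinn 42. Wendy has a majority (≥44).

Wendy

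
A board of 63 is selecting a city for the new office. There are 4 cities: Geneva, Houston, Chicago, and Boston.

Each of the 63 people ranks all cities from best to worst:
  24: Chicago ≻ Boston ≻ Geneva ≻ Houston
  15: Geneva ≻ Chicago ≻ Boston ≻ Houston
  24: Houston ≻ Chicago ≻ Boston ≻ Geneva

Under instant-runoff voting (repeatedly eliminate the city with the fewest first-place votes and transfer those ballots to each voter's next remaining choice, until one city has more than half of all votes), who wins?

Chicago

Round 1: Geneva 15, Houston 24, Chicago 24, Boston 0. Boston eliminated.
Round 2: Geneva 15, Houston 24, Chicago 24. Geneva eliminated.
Round 3: Houston 24, Chicago 39. Chicago has a majority (≥32).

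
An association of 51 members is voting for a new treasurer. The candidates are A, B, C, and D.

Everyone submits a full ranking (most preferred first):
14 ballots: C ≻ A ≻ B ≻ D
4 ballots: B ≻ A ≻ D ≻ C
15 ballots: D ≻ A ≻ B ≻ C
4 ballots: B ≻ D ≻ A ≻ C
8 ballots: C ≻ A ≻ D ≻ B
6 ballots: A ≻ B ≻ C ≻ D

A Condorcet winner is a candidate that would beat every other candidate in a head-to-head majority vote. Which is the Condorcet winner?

A vs B: 43–8
A vs C: 29–22
A vs D: 32–19
A beats every other candidate.

A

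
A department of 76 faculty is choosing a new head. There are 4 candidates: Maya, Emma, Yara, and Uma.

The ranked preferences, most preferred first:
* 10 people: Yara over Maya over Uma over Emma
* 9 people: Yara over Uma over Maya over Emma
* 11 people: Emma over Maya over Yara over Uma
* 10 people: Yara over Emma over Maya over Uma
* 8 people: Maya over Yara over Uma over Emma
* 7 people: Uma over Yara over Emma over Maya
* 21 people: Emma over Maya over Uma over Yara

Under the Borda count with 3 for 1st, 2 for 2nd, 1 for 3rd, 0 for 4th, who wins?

Maya: 10×2 + 9×1 + 11×2 + 10×1 + 8×3 + 7×0 + 21×2 = 127
Emma: 10×0 + 9×0 + 11×3 + 10×2 + 8×0 + 7×1 + 21×3 = 123
Yara: 10×3 + 9×3 + 11×1 + 10×3 + 8×2 + 7×2 + 21×0 = 128
Uma: 10×1 + 9×2 + 11×0 + 10×0 + 8×1 + 7×3 + 21×1 = 78

Yara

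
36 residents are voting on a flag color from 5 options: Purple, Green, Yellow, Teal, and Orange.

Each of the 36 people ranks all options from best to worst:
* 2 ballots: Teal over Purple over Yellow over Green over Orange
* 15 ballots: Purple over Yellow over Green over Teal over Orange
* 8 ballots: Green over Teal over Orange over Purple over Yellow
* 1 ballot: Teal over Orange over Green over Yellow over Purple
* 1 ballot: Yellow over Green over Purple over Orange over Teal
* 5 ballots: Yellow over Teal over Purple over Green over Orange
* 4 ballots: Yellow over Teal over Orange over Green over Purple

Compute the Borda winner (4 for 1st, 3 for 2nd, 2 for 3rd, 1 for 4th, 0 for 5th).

Purple: 2×3 + 15×4 + 8×1 + 1×0 + 1×2 + 5×2 + 4×0 = 86
Green: 2×1 + 15×2 + 8×4 + 1×2 + 1×3 + 5×1 + 4×1 = 78
Yellow: 2×2 + 15×3 + 8×0 + 1×1 + 1×4 + 5×4 + 4×4 = 90
Teal: 2×4 + 15×1 + 8×3 + 1×4 + 1×0 + 5×3 + 4×3 = 78
Orange: 2×0 + 15×0 + 8×2 + 1×3 + 1×1 + 5×0 + 4×2 = 28

Yellow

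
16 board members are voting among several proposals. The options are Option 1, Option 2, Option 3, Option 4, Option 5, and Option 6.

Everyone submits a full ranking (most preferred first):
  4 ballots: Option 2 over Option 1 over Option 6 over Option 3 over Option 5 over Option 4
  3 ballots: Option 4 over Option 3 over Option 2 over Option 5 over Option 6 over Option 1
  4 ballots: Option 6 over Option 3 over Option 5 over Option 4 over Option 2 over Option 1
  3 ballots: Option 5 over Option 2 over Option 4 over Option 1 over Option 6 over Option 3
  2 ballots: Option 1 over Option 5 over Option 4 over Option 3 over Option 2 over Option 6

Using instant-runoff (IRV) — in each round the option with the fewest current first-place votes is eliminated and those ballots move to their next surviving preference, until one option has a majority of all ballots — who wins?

Round 1: Option 1 2, Option 2 4, Option 3 0, Option 4 3, Option 5 3, Option 6 4. Option 3 eliminated.
Round 2: Option 1 2, Option 2 4, Option 4 3, Option 5 3, Option 6 4. Option 1 eliminated.
Round 3: Option 2 4, Option 4 3, Option 5 5, Option 6 4. Option 4 eliminated.
Round 4: Option 2 7, Option 5 5, Option 6 4. Option 6 eliminated.
Round 5: Option 2 7, Option 5 9. Option 5 has a majority (≥9).

Option 5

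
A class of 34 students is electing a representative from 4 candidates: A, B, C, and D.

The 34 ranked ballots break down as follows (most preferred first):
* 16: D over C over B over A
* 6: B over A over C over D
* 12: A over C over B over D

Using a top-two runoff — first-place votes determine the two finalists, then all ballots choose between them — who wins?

A

Round 1 first-place votes: A 12, B 6, C 0, D 16. D and A advance.
Runoff: D is ranked above A on 16 ballots, A above D on 18.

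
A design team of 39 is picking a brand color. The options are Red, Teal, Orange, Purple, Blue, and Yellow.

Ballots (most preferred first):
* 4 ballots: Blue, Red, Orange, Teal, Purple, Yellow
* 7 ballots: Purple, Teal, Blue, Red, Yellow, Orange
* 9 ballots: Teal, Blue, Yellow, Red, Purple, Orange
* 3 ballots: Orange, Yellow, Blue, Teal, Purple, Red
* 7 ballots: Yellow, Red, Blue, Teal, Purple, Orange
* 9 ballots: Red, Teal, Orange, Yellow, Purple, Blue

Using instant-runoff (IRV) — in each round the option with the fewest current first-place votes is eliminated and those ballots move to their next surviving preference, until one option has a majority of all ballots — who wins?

Round 1: Red 9, Teal 9, Orange 3, Purple 7, Blue 4, Yellow 7. Orange eliminated.
Round 2: Red 9, Teal 9, Purple 7, Blue 4, Yellow 10. Blue eliminated.
Round 3: Red 13, Teal 9, Purple 7, Yellow 10. Purple eliminated.
Round 4: Red 13, Teal 16, Yellow 10. Yellow eliminated.
Round 5: Red 20, Teal 19. Red has a majority (≥20).

Red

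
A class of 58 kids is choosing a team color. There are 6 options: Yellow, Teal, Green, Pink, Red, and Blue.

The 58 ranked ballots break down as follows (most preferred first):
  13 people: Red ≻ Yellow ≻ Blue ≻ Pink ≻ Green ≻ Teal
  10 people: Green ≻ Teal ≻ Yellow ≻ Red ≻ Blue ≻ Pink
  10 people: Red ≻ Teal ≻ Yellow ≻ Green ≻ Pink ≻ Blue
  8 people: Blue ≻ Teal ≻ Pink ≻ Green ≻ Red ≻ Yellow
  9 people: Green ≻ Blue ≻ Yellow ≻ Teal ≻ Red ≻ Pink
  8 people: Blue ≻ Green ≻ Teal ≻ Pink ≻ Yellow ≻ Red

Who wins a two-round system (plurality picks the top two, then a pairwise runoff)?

Green

Round 1 first-place votes: Yellow 0, Teal 0, Green 19, Pink 0, Red 23, Blue 16. Red and Green advance.
Runoff: Red is ranked above Green on 23 ballots, Green above Red on 35.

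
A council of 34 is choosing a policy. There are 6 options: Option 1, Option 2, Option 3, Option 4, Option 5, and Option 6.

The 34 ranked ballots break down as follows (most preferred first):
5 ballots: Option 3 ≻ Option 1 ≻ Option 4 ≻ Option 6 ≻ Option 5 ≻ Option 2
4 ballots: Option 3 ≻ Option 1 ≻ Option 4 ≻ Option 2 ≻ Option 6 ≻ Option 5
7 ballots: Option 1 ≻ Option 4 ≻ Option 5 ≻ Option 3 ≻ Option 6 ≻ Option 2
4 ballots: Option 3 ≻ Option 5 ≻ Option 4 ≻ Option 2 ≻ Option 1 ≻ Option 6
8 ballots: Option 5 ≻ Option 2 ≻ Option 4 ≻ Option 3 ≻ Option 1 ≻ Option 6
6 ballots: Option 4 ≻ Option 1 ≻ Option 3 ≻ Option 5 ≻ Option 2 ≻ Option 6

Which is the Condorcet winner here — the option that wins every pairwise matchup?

Option 4 vs Option 1: 18–16
Option 4 vs Option 2: 26–8
Option 4 vs Option 3: 21–13
Option 4 vs Option 5: 22–12
Option 4 vs Option 6: 34–0
Option 4 beats every other option.

Option 4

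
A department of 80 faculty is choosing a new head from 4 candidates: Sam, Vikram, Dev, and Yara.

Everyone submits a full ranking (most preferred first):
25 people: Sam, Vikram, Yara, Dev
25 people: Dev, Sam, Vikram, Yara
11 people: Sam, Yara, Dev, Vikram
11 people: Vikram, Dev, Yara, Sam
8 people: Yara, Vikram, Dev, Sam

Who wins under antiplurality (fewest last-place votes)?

Vikram

Last-place votes: Sam 19, Vikram 11, Dev 25, Yara 25.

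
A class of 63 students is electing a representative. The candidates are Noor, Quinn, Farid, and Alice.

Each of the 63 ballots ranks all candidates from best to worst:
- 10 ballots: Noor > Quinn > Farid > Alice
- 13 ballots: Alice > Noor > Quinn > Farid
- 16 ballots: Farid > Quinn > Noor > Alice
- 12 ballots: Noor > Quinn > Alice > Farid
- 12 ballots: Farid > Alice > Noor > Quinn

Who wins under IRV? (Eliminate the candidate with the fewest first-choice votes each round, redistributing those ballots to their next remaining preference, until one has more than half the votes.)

Round 1: Noor 22, Quinn 0, Farid 28, Alice 13. Quinn eliminated.
Round 2: Noor 22, Farid 28, Alice 13. Alice eliminated.
Round 3: Noor 35, Farid 28. Noor has a majority (≥32).

Noor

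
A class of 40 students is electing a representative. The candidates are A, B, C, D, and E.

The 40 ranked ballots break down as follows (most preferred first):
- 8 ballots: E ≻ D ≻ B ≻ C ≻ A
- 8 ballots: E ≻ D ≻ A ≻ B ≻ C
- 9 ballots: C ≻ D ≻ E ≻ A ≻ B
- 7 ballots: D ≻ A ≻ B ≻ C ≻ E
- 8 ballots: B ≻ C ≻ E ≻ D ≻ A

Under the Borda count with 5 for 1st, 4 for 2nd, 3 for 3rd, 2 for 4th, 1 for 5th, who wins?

D

A: 8×1 + 8×3 + 9×2 + 7×4 + 8×1 = 86
B: 8×3 + 8×2 + 9×1 + 7×3 + 8×5 = 110
C: 8×2 + 8×1 + 9×5 + 7×2 + 8×4 = 115
D: 8×4 + 8×4 + 9×4 + 7×5 + 8×2 = 151
E: 8×5 + 8×5 + 9×3 + 7×1 + 8×3 = 138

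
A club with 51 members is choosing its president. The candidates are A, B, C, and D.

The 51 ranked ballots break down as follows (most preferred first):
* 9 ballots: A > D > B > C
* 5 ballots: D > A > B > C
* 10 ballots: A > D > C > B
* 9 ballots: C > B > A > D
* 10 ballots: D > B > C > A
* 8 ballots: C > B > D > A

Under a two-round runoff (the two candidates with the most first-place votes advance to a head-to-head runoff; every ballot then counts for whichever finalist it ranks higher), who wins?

C

Round 1 first-place votes: A 19, B 0, C 17, D 15. A and C advance.
Runoff: A is ranked above C on 24 ballots, C above A on 27.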